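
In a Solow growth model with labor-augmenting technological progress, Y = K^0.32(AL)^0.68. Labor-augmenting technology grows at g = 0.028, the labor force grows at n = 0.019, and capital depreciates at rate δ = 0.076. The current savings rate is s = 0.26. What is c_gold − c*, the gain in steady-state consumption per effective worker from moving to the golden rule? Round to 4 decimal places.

Δc ≈ 0.0139

Capital per effective worker breaks even when investment replaces (n + g + δ)·k; here n + g + δ = 0.123.
Current steady state (s = 0.26): k* = (0.26/0.123)^(1/0.68) ≈ 3.0064, y* = 3.0064^0.32 ≈ 1.4222, c* = (1−0.26)·1.4222 ≈ 1.0525.
Maximizing c = f(k) − (n+g+δ)·k gives f'(k) = n+g+δ, i.e. 0.32·k^(0.32−1) = 0.123, so k_gold = (0.32/0.123)^(1/0.68) ≈ 4.0799.
y_gold = 4.0799^0.32 ≈ 1.5682, c_gold = y_gold − 0.123·k_gold ≈ 1.0664.
Gain: Δc = 1.0664 − 1.0525 ≈ 0.0139.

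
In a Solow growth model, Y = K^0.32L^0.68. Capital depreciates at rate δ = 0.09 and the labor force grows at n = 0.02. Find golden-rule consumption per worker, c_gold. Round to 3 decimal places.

c_gold ≈ 1.124

Break-even investment rate: n + δ = 0.02 + 0.09 = 0.11.
Golden rule sets MPK = n+δ: 0.32·k^(0.32−1) = 0.11, so k_gold = (0.32/0.11)^(1/0.68) ≈ 4.8083.
y_gold = 4.8083^0.32 ≈ 1.6529.
c_gold = y_gold − (n+δ)·k_gold = 1.6529 − 0.11·4.8083 ≈ 1.1240.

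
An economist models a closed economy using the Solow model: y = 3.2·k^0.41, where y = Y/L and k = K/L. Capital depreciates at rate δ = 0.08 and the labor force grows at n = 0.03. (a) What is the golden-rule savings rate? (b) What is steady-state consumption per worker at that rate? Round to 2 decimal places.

n + δ = 0.03 + 0.08 = 0.11.
For Cobb-Douglas, s_gold equals capital's share: s_gold = 0.41.
Golden rule sets MPK = n+δ: 0.41·3.2·k^(0.41−1) = 0.11, so k_gold = (0.41·3.2/0.11)^(1/0.59) ≈ 66.7799.
y_gold = 3.2·66.7799^0.41 ≈ 17.9166; c_gold = (1−0.41)·y_gold ≈ 10.5708.

(a) s_gold = 0.41; (b) c_gold ≈ 10.57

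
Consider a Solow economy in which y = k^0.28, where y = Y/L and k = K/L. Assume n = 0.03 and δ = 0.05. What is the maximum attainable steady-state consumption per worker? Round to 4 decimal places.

Break-even investment rate: n + δ = 0.03 + 0.05 = 0.08.
Maximizing c = f(k) − (n+δ)·k gives f'(k) = n+δ, i.e. 0.28·k^(0.28−1) = 0.08, so k_gold = (0.28/0.08)^(1/0.72) ≈ 5.6971.
y_gold = 5.6971^0.28 ≈ 1.6277.
c_gold = y_gold − (n+δ)·k_gold = 1.6277 − 0.08·5.6971 ≈ 1.1720.

c_gold ≈ 1.1720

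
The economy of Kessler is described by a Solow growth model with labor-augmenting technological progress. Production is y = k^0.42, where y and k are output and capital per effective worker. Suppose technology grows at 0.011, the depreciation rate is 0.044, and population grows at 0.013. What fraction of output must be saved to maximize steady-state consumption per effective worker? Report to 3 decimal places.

s_gold = 0.420

The effective depreciation rate is n + g + δ = 0.013 + 0.011 + 0.044 = 0.068.
At the golden rule MPK = n+g+δ, and in any Cobb-Douglas steady state s = (n+g+δ)·k/y = MPK·k/y = capital's share 0.42.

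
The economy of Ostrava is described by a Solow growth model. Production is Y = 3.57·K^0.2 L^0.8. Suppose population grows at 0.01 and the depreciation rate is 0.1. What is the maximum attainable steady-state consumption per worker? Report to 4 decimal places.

The effective depreciation rate is n + δ = 0.01 + 0.1 = 0.11.
Maximizing c = f(k) − (n+δ)·k gives f'(k) = n+δ, i.e. 0.2·3.57·k^(0.2−1) = 0.11, so k_gold = (0.2·3.57/0.11)^(1/0.8) ≈ 10.3605.
y_gold = 3.57·10.3605^0.2 ≈ 5.6983.
c_gold = y_gold − (n+δ)·k_gold = 5.6983 − 0.11·10.3605 ≈ 4.5586.

c_gold ≈ 4.5586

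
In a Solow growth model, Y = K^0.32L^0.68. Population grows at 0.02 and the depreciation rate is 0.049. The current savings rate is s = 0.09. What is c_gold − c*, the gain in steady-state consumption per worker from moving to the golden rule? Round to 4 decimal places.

Δc ≈ 0.3686

The effective depreciation rate is n + δ = 0.02 + 0.049 = 0.069.
Current steady state (s = 0.09): k* = (0.09/0.069)^(1/0.68) ≈ 1.4781, y* = 1.4781^0.32 ≈ 1.1332, c* = (1−0.09)·1.1332 ≈ 1.0312.
At the golden rule the marginal product of capital equals n+δ: 0.32·k^(0.32−1) = 0.069. Solving, k_gold = (0.32/0.069)^(1/0.68) ≈ 9.5467.
y_gold = 9.5467^0.32 ≈ 2.0585, c_gold = y_gold − 0.069·k_gold ≈ 1.3998.
Gain: Δc = 1.3998 − 1.0312 ≈ 0.3686.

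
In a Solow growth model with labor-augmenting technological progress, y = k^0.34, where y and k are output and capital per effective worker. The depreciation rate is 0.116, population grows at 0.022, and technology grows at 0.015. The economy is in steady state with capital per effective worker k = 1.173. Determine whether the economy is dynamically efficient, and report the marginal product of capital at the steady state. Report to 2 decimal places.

n + g + δ = 0.022 + 0.015 + 0.116 = 0.153.
MPK = 0.34·k^(0.34−1) = 0.34·1.173^(-0.66) ≈ 0.3060.
MPK > 0.153, so the economy is dynamically efficient (under-saving).

dynamically efficient; MPK ≈ 0.31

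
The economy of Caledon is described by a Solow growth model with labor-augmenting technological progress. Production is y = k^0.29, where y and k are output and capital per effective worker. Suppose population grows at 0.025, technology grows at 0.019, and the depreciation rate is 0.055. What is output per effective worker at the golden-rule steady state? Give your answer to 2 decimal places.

y_gold ≈ 1.55

Capital per effective worker breaks even when investment replaces (n + g + δ)·k; here n + g + δ = 0.099.
At the golden rule the marginal product of capital equals n+g+δ: 0.29·k^(0.29−1) = 0.099. Solving, k_gold = (0.29/0.099)^(1/0.71) ≈ 4.5437.
Output: y_gold = k_gold^0.29 = 4.5437^0.29 ≈ 1.5511.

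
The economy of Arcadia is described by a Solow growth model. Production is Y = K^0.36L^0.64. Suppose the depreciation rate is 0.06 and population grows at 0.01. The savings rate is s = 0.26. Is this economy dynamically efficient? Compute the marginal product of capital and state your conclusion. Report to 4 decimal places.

Capital per worker breaks even when investment replaces (n + δ)·k; here n + δ = 0.07.
Steady-state k*: s·k^0.36 = 0.07·k gives k* = (0.26/0.07)^(1/0.64) ≈ 7.7702.
MPK = 0.36·7.7702^(-0.64) ≈ 0.0969.
MPK > n+δ = 0.07, so the economy is dynamically efficient (under-saving).

dynamically efficient; MPK ≈ 0.0969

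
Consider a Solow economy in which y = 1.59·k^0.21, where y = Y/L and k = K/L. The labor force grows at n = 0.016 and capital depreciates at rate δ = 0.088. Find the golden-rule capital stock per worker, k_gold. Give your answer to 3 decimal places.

The effective depreciation rate is n + δ = 0.016 + 0.088 = 0.104.
Maximizing c = f(k) − (n+δ)·k gives f'(k) = n+δ, i.e. 0.21·1.59·k^(0.21−1) = 0.104, so k_gold = (0.21·1.59/0.104)^(1/0.79) ≈ 4.3777.

k_gold ≈ 4.378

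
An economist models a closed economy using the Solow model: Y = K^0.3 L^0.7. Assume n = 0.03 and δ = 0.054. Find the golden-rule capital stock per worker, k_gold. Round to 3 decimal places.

The effective depreciation rate is n + δ = 0.03 + 0.054 = 0.084.
Golden rule sets MPK = n+δ: 0.3·k^(0.3−1) = 0.084, so k_gold = (0.3/0.084)^(1/0.7) ≈ 6.1627.

k_gold ≈ 6.163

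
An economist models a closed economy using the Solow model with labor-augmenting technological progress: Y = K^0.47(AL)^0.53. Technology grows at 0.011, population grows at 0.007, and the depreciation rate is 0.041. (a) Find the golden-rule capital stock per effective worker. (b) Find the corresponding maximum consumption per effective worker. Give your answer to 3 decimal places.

The effective depreciation rate is n + g + δ = 0.007 + 0.011 + 0.041 = 0.059.
Setting f'(k) = n+g+δ gives 0.47·k^(0.47−1) = 0.059, hence k_gold = (0.47/0.059)^(1/0.53) ≈ 50.1723.
y_gold = 50.1723^0.47 ≈ 6.2982; c_gold = y_gold − 0.059·k_gold ≈ 3.3381.

(a) k_gold ≈ 50.172; (b) c_gold ≈ 3.338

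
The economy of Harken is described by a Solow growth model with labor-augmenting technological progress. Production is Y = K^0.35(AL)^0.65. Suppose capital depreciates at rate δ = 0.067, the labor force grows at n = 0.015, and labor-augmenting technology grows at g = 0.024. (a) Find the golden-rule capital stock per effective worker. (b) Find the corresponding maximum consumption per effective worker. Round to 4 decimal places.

(a) k_gold ≈ 6.2820; (b) c_gold ≈ 1.2367

Break-even investment rate: n + g + δ = 0.015 + 0.024 + 0.067 = 0.106.
Maximizing c = f(k) − (n+g+δ)·k gives f'(k) = n+g+δ, i.e. 0.35·k^(0.35−1) = 0.106, so k_gold = (0.35/0.106)^(1/0.65) ≈ 6.2820.
y_gold = 6.2820^0.35 ≈ 1.9025; c_gold = y_gold − 0.106·k_gold ≈ 1.2367.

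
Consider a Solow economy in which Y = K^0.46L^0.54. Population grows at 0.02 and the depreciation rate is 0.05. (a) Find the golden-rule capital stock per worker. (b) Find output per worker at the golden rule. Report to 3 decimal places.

(a) k_gold ≈ 32.673; (b) y_gold ≈ 4.972

The effective depreciation rate is n + δ = 0.02 + 0.05 = 0.07.
At the golden rule the marginal product of capital equals n+δ: 0.46·k^(0.46−1) = 0.07. Solving, k_gold = (0.46/0.07)^(1/0.54) ≈ 32.6727.
y_gold = 32.6727^0.46 ≈ 4.9719.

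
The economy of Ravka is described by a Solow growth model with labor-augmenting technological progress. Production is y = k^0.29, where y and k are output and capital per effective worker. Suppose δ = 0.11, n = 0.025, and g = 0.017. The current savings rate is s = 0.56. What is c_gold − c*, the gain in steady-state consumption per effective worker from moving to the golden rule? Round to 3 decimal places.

Δc ≈ 0.175

The effective depreciation rate is n + g + δ = 0.025 + 0.017 + 0.11 = 0.152.
Current steady state (s = 0.56): k* = (0.56/0.152)^(1/0.71) ≈ 6.2758, y* = 6.2758^0.29 ≈ 1.7034, c* = (1−0.56)·1.7034 ≈ 0.7495.
Setting f'(k) = n+g+δ gives 0.29·k^(0.29−1) = 0.152, hence k_gold = (0.29/0.152)^(1/0.71) ≈ 2.4840.
y_gold = 2.4840^0.29 ≈ 1.3019, c_gold = y_gold − 0.152·k_gold ≈ 0.9244.
Gain: Δc = 0.9244 − 0.7495 ≈ 0.1749.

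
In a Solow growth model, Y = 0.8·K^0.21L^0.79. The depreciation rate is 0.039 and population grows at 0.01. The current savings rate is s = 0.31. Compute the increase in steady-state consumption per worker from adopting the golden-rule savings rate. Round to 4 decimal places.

Capital per worker breaks even when investment replaces (n + δ)·k; here n + δ = 0.049.
Current steady state (s = 0.31): k* = (0.31·0.8/0.049)^(1/0.79) ≈ 7.7887, y* = 0.8·7.7887^0.21 ≈ 1.2311, c* = (1−0.31)·1.2311 ≈ 0.8495.
Setting f'(k) = n+δ gives 0.21·0.8·k^(0.21−1) = 0.049, hence k_gold = (0.21·0.8/0.049)^(1/0.79) ≈ 4.7573.
y_gold = 0.8·4.7573^0.21 ≈ 1.1100, c_gold = y_gold − 0.049·k_gold ≈ 0.8769.
Gain: Δc = 0.8769 − 0.8495 ≈ 0.0275.

Δc ≈ 0.0275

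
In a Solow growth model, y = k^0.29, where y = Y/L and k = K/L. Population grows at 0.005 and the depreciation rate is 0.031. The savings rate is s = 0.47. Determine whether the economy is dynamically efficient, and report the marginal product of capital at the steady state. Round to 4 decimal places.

n + δ = 0.005 + 0.031 = 0.036.
Steady-state k*: s·k^0.29 = 0.036·k gives k* = (0.47/0.036)^(1/0.71) ≈ 37.2857.
MPK = 0.29·37.2857^(-0.71) ≈ 0.0222.
MPK < n+δ = 0.036, so the economy is dynamically inefficient (over-saving).

dynamically inefficient; MPK ≈ 0.0222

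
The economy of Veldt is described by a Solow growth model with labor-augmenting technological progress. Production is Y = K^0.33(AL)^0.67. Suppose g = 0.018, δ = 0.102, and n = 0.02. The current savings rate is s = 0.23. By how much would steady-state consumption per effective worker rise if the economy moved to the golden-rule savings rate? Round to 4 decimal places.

Δc ≈ 0.0388

Break-even investment rate: n + g + δ = 0.02 + 0.018 + 0.102 = 0.14.
Current steady state (s = 0.23): k* = (0.23/0.14)^(1/0.67) ≈ 2.0979, y* = 2.0979^0.33 ≈ 1.2770, c* = (1−0.23)·1.2770 ≈ 0.9833.
Maximizing c = f(k) − (n+g+δ)·k gives f'(k) = n+g+δ, i.e. 0.33·k^(0.33−1) = 0.14, so k_gold = (0.33/0.14)^(1/0.67) ≈ 3.5958.
y_gold = 3.5958^0.33 ≈ 1.5255, c_gold = y_gold − 0.14·k_gold ≈ 1.0221.
Gain: Δc = 1.0221 − 0.9833 ≈ 0.0388.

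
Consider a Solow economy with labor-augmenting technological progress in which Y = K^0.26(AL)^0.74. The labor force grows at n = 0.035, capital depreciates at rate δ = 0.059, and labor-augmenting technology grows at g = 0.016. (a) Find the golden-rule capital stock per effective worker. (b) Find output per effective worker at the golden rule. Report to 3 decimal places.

(a) k_gold ≈ 3.198; (b) y_gold ≈ 1.353

Break-even investment rate: n + g + δ = 0.035 + 0.016 + 0.059 = 0.11.
At the golden rule the marginal product of capital equals n+g+δ: 0.26·k^(0.26−1) = 0.11. Solving, k_gold = (0.26/0.11)^(1/0.74) ≈ 3.1977.
y_gold = 3.1977^0.26 ≈ 1.3529.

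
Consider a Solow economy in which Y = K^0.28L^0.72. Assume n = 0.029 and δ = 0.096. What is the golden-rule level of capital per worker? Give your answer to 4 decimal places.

The effective depreciation rate is n + δ = 0.029 + 0.096 = 0.125.
Setting f'(k) = n+δ gives 0.28·k^(0.28−1) = 0.125, hence k_gold = (0.28/0.125)^(1/0.72) ≈ 3.0652.

k_gold ≈ 3.0652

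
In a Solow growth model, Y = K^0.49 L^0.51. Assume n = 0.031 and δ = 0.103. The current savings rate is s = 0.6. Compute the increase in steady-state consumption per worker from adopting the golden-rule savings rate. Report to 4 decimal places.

The effective depreciation rate is n + δ = 0.031 + 0.103 = 0.134.
Current steady state (s = 0.6): k* = (0.6/0.134)^(1/0.51) ≈ 18.9043, y* = 18.9043^0.49 ≈ 4.2220, c* = (1−0.6)·4.2220 ≈ 1.6888.
At the golden rule the marginal product of capital equals n+δ: 0.49·k^(0.49−1) = 0.134. Solving, k_gold = (0.49/0.134)^(1/0.51) ≈ 12.7087.
y_gold = 12.7087^0.49 ≈ 3.4754, c_gold = y_gold − 0.134·k_gold ≈ 1.7725.
Gain: Δc = 1.7725 − 1.6888 ≈ 0.0837.

Δc ≈ 0.0837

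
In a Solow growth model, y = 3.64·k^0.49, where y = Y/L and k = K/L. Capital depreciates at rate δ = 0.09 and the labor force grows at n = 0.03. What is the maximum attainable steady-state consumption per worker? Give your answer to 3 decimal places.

Capital per worker breaks even when investment replaces (n + δ)·k; here n + δ = 0.12.
Golden rule sets MPK = n+δ: 0.49·3.64·k^(0.49−1) = 0.12, so k_gold = (0.49·3.64/0.12)^(1/0.51) ≈ 198.7317.
y_gold = 3.64·198.7317^0.49 ≈ 48.6690.
c_gold = y_gold − (n+δ)·k_gold = 48.6690 − 0.12·198.7317 ≈ 24.8212.

c_gold ≈ 24.821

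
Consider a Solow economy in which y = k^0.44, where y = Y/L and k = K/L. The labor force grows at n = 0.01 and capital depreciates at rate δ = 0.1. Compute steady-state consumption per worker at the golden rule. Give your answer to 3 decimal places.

Capital per worker breaks even when investment replaces (n + δ)·k; here n + δ = 0.11.
Golden rule sets MPK = n+δ: 0.44·k^(0.44−1) = 0.11, so k_gold = (0.44/0.11)^(1/0.56) ≈ 11.8880.
y_gold = 11.8880^0.44 ≈ 2.9720.
c_gold = y_gold − (n+δ)·k_gold = 2.9720 − 0.11·11.8880 ≈ 1.6643.

c_gold ≈ 1.664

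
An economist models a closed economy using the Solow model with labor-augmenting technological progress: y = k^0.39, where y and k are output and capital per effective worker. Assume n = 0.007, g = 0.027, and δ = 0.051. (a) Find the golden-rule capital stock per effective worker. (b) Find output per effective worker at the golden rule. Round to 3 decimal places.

(a) k_gold ≈ 12.152; (b) y_gold ≈ 2.649

Capital per effective worker breaks even when investment replaces (n + g + δ)·k; here n + g + δ = 0.085.
Maximizing c = f(k) − (n+g+δ)·k gives f'(k) = n+g+δ, i.e. 0.39·k^(0.39−1) = 0.085, so k_gold = (0.39/0.085)^(1/0.61) ≈ 12.1525.
y_gold = 12.1525^0.39 ≈ 2.6486.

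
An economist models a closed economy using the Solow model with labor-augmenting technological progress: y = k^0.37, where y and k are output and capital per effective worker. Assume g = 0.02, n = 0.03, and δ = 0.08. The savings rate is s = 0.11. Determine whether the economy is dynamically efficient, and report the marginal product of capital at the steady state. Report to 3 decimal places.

The effective depreciation rate is n + g + δ = 0.03 + 0.02 + 0.08 = 0.13.
Steady-state k*: s·k^0.37 = 0.13·k gives k* = (0.11/0.13)^(1/0.63) ≈ 0.7671.
MPK = 0.37·0.7671^(-0.63) ≈ 0.4373.
MPK > n+g+δ = 0.13, so the economy is dynamically efficient (under-saving).

dynamically efficient; MPK ≈ 0.437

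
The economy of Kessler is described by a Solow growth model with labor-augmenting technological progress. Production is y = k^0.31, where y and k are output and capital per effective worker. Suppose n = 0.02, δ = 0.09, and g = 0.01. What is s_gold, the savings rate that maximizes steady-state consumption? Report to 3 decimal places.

s_gold = 0.310

n + g + δ = 0.02 + 0.01 + 0.09 = 0.12.
At the golden rule MPK = n+g+δ, and in any Cobb-Douglas steady state s = (n+g+δ)·k/y = MPK·k/y = capital's share 0.31.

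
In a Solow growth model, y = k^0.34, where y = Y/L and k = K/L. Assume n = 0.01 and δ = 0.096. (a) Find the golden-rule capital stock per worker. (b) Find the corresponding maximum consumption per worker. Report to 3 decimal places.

The effective depreciation rate is n + δ = 0.01 + 0.096 = 0.106.
Golden rule sets MPK = n+δ: 0.34·k^(0.34−1) = 0.106, so k_gold = (0.34/0.106)^(1/0.66) ≈ 5.8469.
y_gold = 5.8469^0.34 ≈ 1.8229; c_gold = y_gold − 0.106·k_gold ≈ 1.2031.

(a) k_gold ≈ 5.847; (b) c_gold ≈ 1.203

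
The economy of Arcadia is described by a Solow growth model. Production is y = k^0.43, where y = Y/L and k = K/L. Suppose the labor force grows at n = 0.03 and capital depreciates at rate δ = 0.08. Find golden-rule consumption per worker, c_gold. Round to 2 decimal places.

c_gold ≈ 1.59

n + δ = 0.03 + 0.08 = 0.11.
Setting f'(k) = n+δ gives 0.43·k^(0.43−1) = 0.11, hence k_gold = (0.43/0.11)^(1/0.57) ≈ 10.9328.
y_gold = 10.9328^0.43 ≈ 2.7968.
c_gold = y_gold − (n+δ)·k_gold = 2.7968 − 0.11·10.9328 ≈ 1.5941.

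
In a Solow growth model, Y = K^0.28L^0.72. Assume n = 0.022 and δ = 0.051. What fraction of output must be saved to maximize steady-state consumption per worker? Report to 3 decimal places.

s_gold = 0.280

The effective depreciation rate is n + δ = 0.022 + 0.051 = 0.073.
At the golden rule MPK = n+δ, and in any Cobb-Douglas steady state s = (n+δ)·k/y = MPK·k/y = capital's share 0.28.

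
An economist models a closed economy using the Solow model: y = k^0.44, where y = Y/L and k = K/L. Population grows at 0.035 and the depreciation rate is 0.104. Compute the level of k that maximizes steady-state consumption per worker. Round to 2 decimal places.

The effective depreciation rate is n + δ = 0.035 + 0.104 = 0.139.
Setting f'(k) = n+δ gives 0.44·k^(0.44−1) = 0.139, hence k_gold = (0.44/0.139)^(1/0.56) ≈ 7.8278.

k_gold ≈ 7.83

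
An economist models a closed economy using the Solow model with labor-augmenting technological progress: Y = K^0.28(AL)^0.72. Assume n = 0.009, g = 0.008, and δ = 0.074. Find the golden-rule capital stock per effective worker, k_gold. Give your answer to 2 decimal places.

k_gold ≈ 4.76

n + g + δ = 0.009 + 0.008 + 0.074 = 0.091.
Maximizing c = f(k) − (n+g+δ)·k gives f'(k) = n+g+δ, i.e. 0.28·k^(0.28−1) = 0.091, so k_gold = (0.28/0.091)^(1/0.72) ≈ 4.7636.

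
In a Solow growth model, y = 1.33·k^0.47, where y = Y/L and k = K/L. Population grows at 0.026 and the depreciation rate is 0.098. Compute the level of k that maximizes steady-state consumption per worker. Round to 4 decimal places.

Capital per worker breaks even when investment replaces (n + δ)·k; here n + δ = 0.124.
At the golden rule the marginal product of capital equals n+δ: 0.47·1.33·k^(0.47−1) = 0.124. Solving, k_gold = (0.47·1.33/0.124)^(1/0.53) ≈ 21.1604.

k_gold ≈ 21.1604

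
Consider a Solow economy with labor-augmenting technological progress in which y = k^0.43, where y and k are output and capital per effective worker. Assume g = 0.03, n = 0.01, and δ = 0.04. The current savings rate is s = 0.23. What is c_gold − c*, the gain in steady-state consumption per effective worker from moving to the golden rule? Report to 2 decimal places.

Δc ≈ 0.32

Capital per effective worker breaks even when investment replaces (n + g + δ)·k; here n + g + δ = 0.08.
Current steady state (s = 0.23): k* = (0.23/0.08)^(1/0.57) ≈ 6.3772, y* = 6.3772^0.43 ≈ 2.2181, c* = (1−0.23)·2.2181 ≈ 1.7080.
Maximizing c = f(k) − (n+g+δ)·k gives f'(k) = n+g+δ, i.e. 0.43·k^(0.43−1) = 0.08, so k_gold = (0.43/0.08)^(1/0.57) ≈ 19.1146.
y_gold = 19.1146^0.43 ≈ 3.5562, c_gold = y_gold − 0.08·k_gold ≈ 2.0270.
Gain: Δc = 2.0270 − 1.7080 ≈ 0.3191.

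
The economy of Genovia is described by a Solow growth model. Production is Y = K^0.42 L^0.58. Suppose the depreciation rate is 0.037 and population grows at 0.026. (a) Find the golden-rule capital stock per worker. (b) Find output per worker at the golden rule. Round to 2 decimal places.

n + δ = 0.026 + 0.037 = 0.063.
Golden rule sets MPK = n+δ: 0.42·k^(0.42−1) = 0.063, so k_gold = (0.42/0.063)^(1/0.58) ≈ 26.3349.
y_gold = 26.3349^0.42 ≈ 3.9502.

(a) k_gold ≈ 26.33; (b) y_gold ≈ 3.95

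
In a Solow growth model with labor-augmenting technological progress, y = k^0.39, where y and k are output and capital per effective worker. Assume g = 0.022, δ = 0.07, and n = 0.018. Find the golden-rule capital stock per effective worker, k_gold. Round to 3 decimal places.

Capital per effective worker breaks even when investment replaces (n + g + δ)·k; here n + g + δ = 0.11.
Golden rule sets MPK = n+g+δ: 0.39·k^(0.39−1) = 0.11, so k_gold = (0.39/0.11)^(1/0.61) ≈ 7.9635.

k_gold ≈ 7.963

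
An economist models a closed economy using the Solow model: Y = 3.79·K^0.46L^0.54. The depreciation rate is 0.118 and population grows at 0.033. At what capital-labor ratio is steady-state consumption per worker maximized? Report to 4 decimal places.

Break-even investment rate: n + δ = 0.033 + 0.118 = 0.151.
Setting f'(k) = n+δ gives 0.46·3.79·k^(0.46−1) = 0.151, hence k_gold = (0.46·3.79/0.151)^(1/0.54) ≈ 92.7779.

k_gold ≈ 92.7779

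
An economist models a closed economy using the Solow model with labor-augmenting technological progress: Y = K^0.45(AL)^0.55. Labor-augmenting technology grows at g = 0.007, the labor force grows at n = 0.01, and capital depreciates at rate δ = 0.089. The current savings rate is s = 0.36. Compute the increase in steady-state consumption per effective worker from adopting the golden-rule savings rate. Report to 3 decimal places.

n + g + δ = 0.01 + 0.007 + 0.089 = 0.106.
Current steady state (s = 0.36): k* = (0.36/0.106)^(1/0.55) ≈ 9.2352, y* = 9.2352^0.45 ≈ 2.7193, c* = (1−0.36)·2.7193 ≈ 1.7403.
Maximizing c = f(k) − (n+g+δ)·k gives f'(k) = n+g+δ, i.e. 0.45·k^(0.45−1) = 0.106, so k_gold = (0.45/0.106)^(1/0.55) ≈ 13.8563.
y_gold = 13.8563^0.45 ≈ 3.2639, c_gold = y_gold − 0.106·k_gold ≈ 1.7952.
Gain: Δc = 1.7952 − 1.7403 ≈ 0.0548.

Δc ≈ 0.055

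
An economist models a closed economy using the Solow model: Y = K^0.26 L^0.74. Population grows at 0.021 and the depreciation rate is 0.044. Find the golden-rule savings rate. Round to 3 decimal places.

Capital per worker breaks even when investment replaces (n + δ)·k; here n + δ = 0.065.
At the golden rule MPK = n+δ, and in any Cobb-Douglas steady state s = (n+δ)·k/y = MPK·k/y = capital's share 0.26.

s_gold = 0.260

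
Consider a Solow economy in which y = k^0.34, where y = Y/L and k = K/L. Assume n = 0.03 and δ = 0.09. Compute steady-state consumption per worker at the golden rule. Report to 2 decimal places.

c_gold ≈ 1.13

Capital per worker breaks even when investment replaces (n + δ)·k; here n + δ = 0.12.
Golden rule sets MPK = n+δ: 0.34·k^(0.34−1) = 0.12, so k_gold = (0.34/0.12)^(1/0.66) ≈ 4.8451.
y_gold = 4.8451^0.34 ≈ 1.7100.
c_gold = y_gold − (n+δ)·k_gold = 1.7100 − 0.12·4.8451 ≈ 1.1286.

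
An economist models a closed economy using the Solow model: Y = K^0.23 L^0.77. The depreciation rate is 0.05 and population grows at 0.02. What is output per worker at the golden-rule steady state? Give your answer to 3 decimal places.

n + δ = 0.02 + 0.05 = 0.07.
At the golden rule the marginal product of capital equals n+δ: 0.23·k^(0.23−1) = 0.07. Solving, k_gold = (0.23/0.07)^(1/0.77) ≈ 4.6876.
Output: y_gold = k_gold^0.23 = 4.6876^0.23 ≈ 1.4267.

y_gold ≈ 1.427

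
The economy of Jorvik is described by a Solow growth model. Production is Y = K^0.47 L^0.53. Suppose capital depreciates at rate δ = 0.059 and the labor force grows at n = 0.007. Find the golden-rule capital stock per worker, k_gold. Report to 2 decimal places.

k_gold ≈ 40.61

The effective depreciation rate is n + δ = 0.007 + 0.059 = 0.066.
Golden rule sets MPK = n+δ: 0.47·k^(0.47−1) = 0.066, so k_gold = (0.47/0.066)^(1/0.53) ≈ 40.6062.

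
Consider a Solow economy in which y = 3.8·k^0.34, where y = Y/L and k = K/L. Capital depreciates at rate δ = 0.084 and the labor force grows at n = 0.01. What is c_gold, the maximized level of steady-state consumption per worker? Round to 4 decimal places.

Break-even investment rate: n + δ = 0.01 + 0.084 = 0.094.
Golden rule sets MPK = n+δ: 0.34·3.8·k^(0.34−1) = 0.094, so k_gold = (0.34·3.8/0.094)^(1/0.66) ≈ 53.0208.
y_gold = 3.8·53.0208^0.34 ≈ 14.6587.
c_gold = y_gold − (n+δ)·k_gold = 14.6587 − 0.094·53.0208 ≈ 9.6747.

c_gold ≈ 9.6747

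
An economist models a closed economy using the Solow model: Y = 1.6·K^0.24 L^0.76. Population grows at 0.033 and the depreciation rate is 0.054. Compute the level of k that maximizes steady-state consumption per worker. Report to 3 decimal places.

k_gold ≈ 7.054

n + δ = 0.033 + 0.054 = 0.087.
At the golden rule the marginal product of capital equals n+δ: 0.24·1.6·k^(0.24−1) = 0.087. Solving, k_gold = (0.24·1.6/0.087)^(1/0.76) ≈ 7.0540.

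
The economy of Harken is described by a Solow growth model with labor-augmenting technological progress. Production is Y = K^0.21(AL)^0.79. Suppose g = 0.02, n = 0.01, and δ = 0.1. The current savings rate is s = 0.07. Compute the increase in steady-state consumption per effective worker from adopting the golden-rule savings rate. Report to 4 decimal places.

Break-even investment rate: n + g + δ = 0.01 + 0.02 + 0.1 = 0.13.
Current steady state (s = 0.07): k* = (0.07/0.13)^(1/0.79) ≈ 0.4568, y* = 0.4568^0.21 ≈ 0.8483, c* = (1−0.07)·0.8483 ≈ 0.7889.
Setting f'(k) = n+g+δ gives 0.21·k^(0.21−1) = 0.13, hence k_gold = (0.21/0.13)^(1/0.79) ≈ 1.8350.
y_gold = 1.8350^0.21 ≈ 1.1360, c_gold = y_gold − 0.13·k_gold ≈ 0.8974.
Gain: Δc = 0.8974 − 0.7889 ≈ 0.1085.

Δc ≈ 0.1085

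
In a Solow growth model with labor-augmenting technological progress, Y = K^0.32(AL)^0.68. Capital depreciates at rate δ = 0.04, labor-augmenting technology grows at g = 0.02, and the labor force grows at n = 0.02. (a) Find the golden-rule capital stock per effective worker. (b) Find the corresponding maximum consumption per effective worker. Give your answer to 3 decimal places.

The effective depreciation rate is n + g + δ = 0.02 + 0.02 + 0.04 = 0.08.
Maximizing c = f(k) − (n+g+δ)·k gives f'(k) = n+g+δ, i.e. 0.32·k^(0.32−1) = 0.08, so k_gold = (0.32/0.08)^(1/0.68) ≈ 7.6804.
y_gold = 7.6804^0.32 ≈ 1.9201; c_gold = y_gold − 0.08·k_gold ≈ 1.3057.

(a) k_gold ≈ 7.680; (b) c_gold ≈ 1.306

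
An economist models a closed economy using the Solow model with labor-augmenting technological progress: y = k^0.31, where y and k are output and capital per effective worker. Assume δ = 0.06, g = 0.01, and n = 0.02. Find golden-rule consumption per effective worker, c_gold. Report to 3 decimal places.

c_gold ≈ 1.203

Capital per effective worker breaks even when investment replaces (n + g + δ)·k; here n + g + δ = 0.09.
At the golden rule the marginal product of capital equals n+g+δ: 0.31·k^(0.31−1) = 0.09. Solving, k_gold = (0.31/0.09)^(1/0.69) ≈ 6.0039.
y_gold = 6.0039^0.31 ≈ 1.7431.
c_gold = y_gold − (n+g+δ)·k_gold = 1.7431 − 0.09·6.0039 ≈ 1.2027.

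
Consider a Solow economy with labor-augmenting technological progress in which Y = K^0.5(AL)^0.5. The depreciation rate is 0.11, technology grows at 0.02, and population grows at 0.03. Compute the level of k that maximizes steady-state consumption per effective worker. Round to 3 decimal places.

The effective depreciation rate is n + g + δ = 0.03 + 0.02 + 0.11 = 0.16.
At the golden rule the marginal product of capital equals n+g+δ: 0.5·k^(0.5−1) = 0.16. Solving, k_gold = (0.5/0.16)^(1/0.5) ≈ 9.7656.

k_gold ≈ 9.766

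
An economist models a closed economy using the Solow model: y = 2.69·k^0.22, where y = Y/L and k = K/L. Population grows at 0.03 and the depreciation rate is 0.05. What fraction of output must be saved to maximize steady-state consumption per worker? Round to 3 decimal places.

s_gold = 0.220

Capital per worker breaks even when investment replaces (n + δ)·k; here n + δ = 0.08.
At the golden rule MPK = n+δ, and in any Cobb-Douglas steady state s = (n+δ)·k/y = MPK·k/y = capital's share 0.22.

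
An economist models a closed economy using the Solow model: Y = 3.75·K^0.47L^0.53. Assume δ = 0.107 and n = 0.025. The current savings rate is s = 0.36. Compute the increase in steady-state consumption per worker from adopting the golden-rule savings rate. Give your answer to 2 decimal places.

Δc ≈ 0.92

Capital per worker breaks even when investment replaces (n + δ)·k; here n + δ = 0.132.
Current steady state (s = 0.36): k* = (0.36·3.75/0.132)^(1/0.53) ≈ 80.3910, y* = 3.75·80.3910^0.47 ≈ 29.4767, c* = (1−0.36)·29.4767 ≈ 18.8651.
At the golden rule the marginal product of capital equals n+δ: 0.47·3.75·k^(0.47−1) = 0.132. Solving, k_gold = (0.47·3.75/0.132)^(1/0.53) ≈ 132.9502.
y_gold = 3.75·132.9502^0.47 ≈ 37.3392, c_gold = y_gold − 0.132·k_gold ≈ 19.7898.
Gain: Δc = 19.7898 − 18.8651 ≈ 0.9247.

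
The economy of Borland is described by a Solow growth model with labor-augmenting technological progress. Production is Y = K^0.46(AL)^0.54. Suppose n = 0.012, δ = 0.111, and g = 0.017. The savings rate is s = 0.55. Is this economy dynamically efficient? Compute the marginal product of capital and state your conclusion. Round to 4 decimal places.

n + g + δ = 0.012 + 0.017 + 0.111 = 0.14.
Steady-state k*: s·k^0.46 = 0.14·k gives k* = (0.55/0.14)^(1/0.54) ≈ 12.6019.
MPK = 0.46·12.6019^(-0.54) ≈ 0.1171.
MPK < n+g+δ = 0.14, so the economy is dynamically inefficient (over-saving).

dynamically inefficient; MPK ≈ 0.1171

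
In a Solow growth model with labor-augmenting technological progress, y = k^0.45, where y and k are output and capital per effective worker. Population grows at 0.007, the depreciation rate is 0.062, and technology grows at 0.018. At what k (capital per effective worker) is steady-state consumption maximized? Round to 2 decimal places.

k_gold ≈ 19.84

n + g + δ = 0.007 + 0.018 + 0.062 = 0.087.
At the golden rule the marginal product of capital equals n+g+δ: 0.45·k^(0.45−1) = 0.087. Solving, k_gold = (0.45/0.087)^(1/0.55) ≈ 19.8438.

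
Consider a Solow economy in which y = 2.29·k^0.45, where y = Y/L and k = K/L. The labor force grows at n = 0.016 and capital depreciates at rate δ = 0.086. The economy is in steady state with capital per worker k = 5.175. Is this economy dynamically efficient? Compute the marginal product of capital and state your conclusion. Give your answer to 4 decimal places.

dynamically efficient; MPK ≈ 0.4173

The effective depreciation rate is n + δ = 0.016 + 0.086 = 0.102.
MPK = 0.45·2.29·k^(0.45−1) = 0.45·2.29·5.175^(-0.55) ≈ 0.4173.
MPK > 0.102, so the economy is dynamically efficient (under-saving).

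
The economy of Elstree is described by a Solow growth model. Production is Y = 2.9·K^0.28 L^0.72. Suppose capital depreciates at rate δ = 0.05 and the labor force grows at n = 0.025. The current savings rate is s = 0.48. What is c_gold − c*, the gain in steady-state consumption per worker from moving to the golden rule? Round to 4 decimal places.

n + δ = 0.025 + 0.05 = 0.075.
Current steady state (s = 0.48): k* = (0.48·2.9/0.075)^(1/0.72) ≈ 57.7981, y* = 2.9·57.7981^0.28 ≈ 9.0310, c* = (1−0.48)·9.0310 ≈ 4.6961.
Golden rule sets MPK = n+δ: 0.28·2.9·k^(0.28−1) = 0.075, so k_gold = (0.28·2.9/0.075)^(1/0.72) ≈ 27.3400.
y_gold = 2.9·27.3400^0.28 ≈ 7.3232, c_gold = y_gold − 0.075·k_gold ≈ 5.2727.
Gain: Δc = 5.2727 − 4.6961 ≈ 0.5766.

Δc ≈ 0.5766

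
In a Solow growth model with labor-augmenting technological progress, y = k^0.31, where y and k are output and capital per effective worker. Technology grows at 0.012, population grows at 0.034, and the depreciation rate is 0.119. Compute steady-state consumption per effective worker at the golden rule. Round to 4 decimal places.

c_gold ≈ 0.9160

Capital per effective worker breaks even when investment replaces (n + g + δ)·k; here n + g + δ = 0.165.
At the golden rule the marginal product of capital equals n+g+δ: 0.31·k^(0.31−1) = 0.165. Solving, k_gold = (0.31/0.165)^(1/0.69) ≈ 2.4942.
y_gold = 2.4942^0.31 ≈ 1.3275.
c_gold = y_gold − (n+g+δ)·k_gold = 1.3275 − 0.165·2.4942 ≈ 0.9160.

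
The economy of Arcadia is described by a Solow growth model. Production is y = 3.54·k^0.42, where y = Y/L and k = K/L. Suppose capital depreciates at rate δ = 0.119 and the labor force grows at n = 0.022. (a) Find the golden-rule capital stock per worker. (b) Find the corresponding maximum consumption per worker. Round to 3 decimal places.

Capital per worker breaks even when investment replaces (n + δ)·k; here n + δ = 0.141.
Golden rule sets MPK = n+δ: 0.42·3.54·k^(0.42−1) = 0.141, so k_gold = (0.42·3.54/0.141)^(1/0.58) ≈ 58.0565.
y_gold = 3.54·58.0565^0.42 ≈ 19.4904; c_gold = y_gold − 0.141·k_gold ≈ 11.3044.

(a) k_gold ≈ 58.056; (b) c_gold ≈ 11.304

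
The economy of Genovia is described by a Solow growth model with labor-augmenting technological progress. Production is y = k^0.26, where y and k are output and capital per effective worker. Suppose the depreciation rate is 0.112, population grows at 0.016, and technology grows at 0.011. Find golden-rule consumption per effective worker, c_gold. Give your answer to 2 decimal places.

c_gold ≈ 0.92

The effective depreciation rate is n + g + δ = 0.016 + 0.011 + 0.112 = 0.139.
Maximizing c = f(k) − (n+g+δ)·k gives f'(k) = n+g+δ, i.e. 0.26·k^(0.26−1) = 0.139, so k_gold = (0.26/0.139)^(1/0.74) ≈ 2.3308.
y_gold = 2.3308^0.26 ≈ 1.2461.
c_gold = y_gold − (n+g+δ)·k_gold = 1.2461 − 0.139·2.3308 ≈ 0.9221.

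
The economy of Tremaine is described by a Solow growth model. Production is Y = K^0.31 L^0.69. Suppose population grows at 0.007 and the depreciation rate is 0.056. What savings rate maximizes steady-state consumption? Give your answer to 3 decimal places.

Capital per worker breaks even when investment replaces (n + δ)·k; here n + δ = 0.063.
At the golden rule MPK = n+δ, and in any Cobb-Douglas steady state s = (n+δ)·k/y = MPK·k/y = capital's share 0.31.

s_gold = 0.310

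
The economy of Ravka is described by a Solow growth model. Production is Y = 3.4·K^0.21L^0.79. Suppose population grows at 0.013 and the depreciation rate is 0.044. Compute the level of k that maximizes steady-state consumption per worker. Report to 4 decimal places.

Break-even investment rate: n + δ = 0.013 + 0.044 = 0.057.
Golden rule sets MPK = n+δ: 0.21·3.4·k^(0.21−1) = 0.057, so k_gold = (0.21·3.4/0.057)^(1/0.79) ≈ 24.5273.

k_gold ≈ 24.5273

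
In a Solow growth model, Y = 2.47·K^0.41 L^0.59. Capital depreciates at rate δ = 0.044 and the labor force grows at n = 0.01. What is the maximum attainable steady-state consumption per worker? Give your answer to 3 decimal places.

c_gold ≈ 11.175

Break-even investment rate: n + δ = 0.01 + 0.044 = 0.054.
At the golden rule the marginal product of capital equals n+δ: 0.41·2.47·k^(0.41−1) = 0.054. Solving, k_gold = (0.41·2.47/0.054)^(1/0.59) ≈ 143.8052.
y_gold = 2.47·143.8052^0.41 ≈ 18.9402.
c_gold = y_gold − (n+δ)·k_gold = 18.9402 − 0.054·143.8052 ≈ 11.1747.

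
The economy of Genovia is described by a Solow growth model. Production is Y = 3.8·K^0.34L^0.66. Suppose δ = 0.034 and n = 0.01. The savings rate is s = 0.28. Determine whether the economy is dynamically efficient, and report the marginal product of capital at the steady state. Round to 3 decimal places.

dynamically efficient; MPK ≈ 0.053

The effective depreciation rate is n + δ = 0.01 + 0.034 = 0.044.
Steady-state k*: s·A·k^0.34 = 0.044·k gives k* = (0.28·3.8/0.044)^(1/0.66) ≈ 124.7945.
MPK = 0.34·3.8·124.7945^(-0.66) ≈ 0.0534.
MPK > n+δ = 0.044, so the economy is dynamically efficient (under-saving).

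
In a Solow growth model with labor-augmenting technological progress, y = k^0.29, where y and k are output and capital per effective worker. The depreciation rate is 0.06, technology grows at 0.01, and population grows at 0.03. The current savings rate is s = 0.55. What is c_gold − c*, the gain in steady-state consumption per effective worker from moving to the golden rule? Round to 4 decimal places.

Capital per effective worker breaks even when investment replaces (n + g + δ)·k; here n + g + δ = 0.1.
Current steady state (s = 0.55): k* = (0.55/0.1)^(1/0.71) ≈ 11.0348, y* = 11.0348^0.29 ≈ 2.0063, c* = (1−0.55)·2.0063 ≈ 0.9028.
Golden rule sets MPK = n+g+δ: 0.29·k^(0.29−1) = 0.1, so k_gold = (0.29/0.1)^(1/0.71) ≈ 4.4799.
y_gold = 4.4799^0.29 ≈ 1.5448, c_gold = y_gold − 0.1·k_gold ≈ 1.0968.
Gain: Δc = 1.0968 − 0.9028 ≈ 0.1939.

Δc ≈ 0.1939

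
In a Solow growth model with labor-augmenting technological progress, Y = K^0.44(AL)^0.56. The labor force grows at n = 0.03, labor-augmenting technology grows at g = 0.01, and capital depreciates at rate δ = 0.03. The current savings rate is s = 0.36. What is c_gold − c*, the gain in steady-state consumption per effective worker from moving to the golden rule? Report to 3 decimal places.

Δc ≈ 0.057

The effective depreciation rate is n + g + δ = 0.03 + 0.01 + 0.03 = 0.07.
Current steady state (s = 0.36): k* = (0.36/0.07)^(1/0.56) ≈ 18.6212, y* = 18.6212^0.44 ≈ 3.6208, c* = (1−0.36)·3.6208 ≈ 2.3173.
Maximizing c = f(k) − (n+g+δ)·k gives f'(k) = n+g+δ, i.e. 0.44·k^(0.44−1) = 0.07, so k_gold = (0.44/0.07)^(1/0.56) ≈ 26.6461.
y_gold = 26.6461^0.44 ≈ 4.2391, c_gold = y_gold − 0.07·k_gold ≈ 2.3739.
Gain: Δc = 2.3739 − 2.3173 ≈ 0.0566.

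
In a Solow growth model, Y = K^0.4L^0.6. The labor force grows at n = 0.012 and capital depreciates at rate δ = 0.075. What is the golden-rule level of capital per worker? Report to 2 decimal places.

k_gold ≈ 12.71

The effective depreciation rate is n + δ = 0.012 + 0.075 = 0.087.
At the golden rule the marginal product of capital equals n+δ: 0.4·k^(0.4−1) = 0.087. Solving, k_gold = (0.4/0.087)^(1/0.6) ≈ 12.7126.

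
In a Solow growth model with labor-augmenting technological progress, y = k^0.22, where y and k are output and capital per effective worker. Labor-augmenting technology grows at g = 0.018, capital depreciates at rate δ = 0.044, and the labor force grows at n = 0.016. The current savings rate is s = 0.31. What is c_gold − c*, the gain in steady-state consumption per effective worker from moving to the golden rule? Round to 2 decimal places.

Break-even investment rate: n + g + δ = 0.016 + 0.018 + 0.044 = 0.078.
Current steady state (s = 0.31): k* = (0.31/0.078)^(1/0.78) ≈ 5.8653, y* = 5.8653^0.22 ≈ 1.4758, c* = (1−0.31)·1.4758 ≈ 1.0183.
Golden rule sets MPK = n+g+δ: 0.22·k^(0.22−1) = 0.078, so k_gold = (0.22/0.078)^(1/0.78) ≈ 3.7787.
y_gold = 3.7787^0.22 ≈ 1.3397, c_gold = y_gold − 0.078·k_gold ≈ 1.0450.
Gain: Δc = 1.0450 − 1.0183 ≈ 0.0267.

Δc ≈ 0.03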